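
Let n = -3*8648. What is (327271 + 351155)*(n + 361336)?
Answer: 227538652992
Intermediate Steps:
n = -25944
(327271 + 351155)*(n + 361336) = (327271 + 351155)*(-25944 + 361336) = 678426*335392 = 227538652992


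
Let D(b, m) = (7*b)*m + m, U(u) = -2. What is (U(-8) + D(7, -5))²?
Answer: 63504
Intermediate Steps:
D(b, m) = m + 7*b*m (D(b, m) = 7*b*m + m = m + 7*b*m)
(U(-8) + D(7, -5))² = (-2 - 5*(1 + 7*7))² = (-2 - 5*(1 + 49))² = (-2 - 5*50)² = (-2 - 250)² = (-252)² = 63504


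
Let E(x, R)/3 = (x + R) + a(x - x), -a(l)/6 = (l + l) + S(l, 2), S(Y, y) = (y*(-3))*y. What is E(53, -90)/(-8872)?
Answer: -105/8872 ≈ -0.011835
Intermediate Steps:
S(Y, y) = -3*y**2 (S(Y, y) = (-3*y)*y = -3*y**2)
a(l) = 72 - 12*l (a(l) = -6*((l + l) - 3*2**2) = -6*(2*l - 3*4) = -6*(2*l - 12) = -6*(-12 + 2*l) = 72 - 12*l)
E(x, R) = 216 + 3*R + 3*x (E(x, R) = 3*((x + R) + (72 - 12*(x - x))) = 3*((R + x) + (72 - 12*0)) = 3*((R + x) + (72 + 0)) = 3*((R + x) + 72) = 3*(72 + R + x) = 216 + 3*R + 3*x)
E(53, -90)/(-8872) = (216 + 3*(-90) + 3*53)/(-8872) = (216 - 270 + 159)*(-1/8872) = 105*(-1/8872) = -105/8872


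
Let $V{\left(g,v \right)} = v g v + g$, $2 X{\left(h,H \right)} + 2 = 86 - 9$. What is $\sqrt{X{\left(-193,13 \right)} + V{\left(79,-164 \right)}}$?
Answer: $\frac{\sqrt{8499602}}{2} \approx 1457.7$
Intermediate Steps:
$X{\left(h,H \right)} = \frac{75}{2}$ ($X{\left(h,H \right)} = -1 + \frac{86 - 9}{2} = -1 + \frac{1}{2} \cdot 77 = -1 + \frac{77}{2} = \frac{75}{2}$)
$V{\left(g,v \right)} = g + g v^{2}$ ($V{\left(g,v \right)} = g v v + g = g v^{2} + g = g + g v^{2}$)
$\sqrt{X{\left(-193,13 \right)} + V{\left(79,-164 \right)}} = \sqrt{\frac{75}{2} + 79 \left(1 + \left(-164\right)^{2}\right)} = \sqrt{\frac{75}{2} + 79 \left(1 + 26896\right)} = \sqrt{\frac{75}{2} + 79 \cdot 26897} = \sqrt{\frac{75}{2} + 2124863} = \sqrt{\frac{4249801}{2}} = \frac{\sqrt{8499602}}{2}$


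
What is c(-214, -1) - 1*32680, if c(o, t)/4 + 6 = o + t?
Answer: -33564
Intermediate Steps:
c(o, t) = -24 + 4*o + 4*t (c(o, t) = -24 + 4*(o + t) = -24 + (4*o + 4*t) = -24 + 4*o + 4*t)
c(-214, -1) - 1*32680 = (-24 + 4*(-214) + 4*(-1)) - 1*32680 = (-24 - 856 - 4) - 32680 = -884 - 32680 = -33564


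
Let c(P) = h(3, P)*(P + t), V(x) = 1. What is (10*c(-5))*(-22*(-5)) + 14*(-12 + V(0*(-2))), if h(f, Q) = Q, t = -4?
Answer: 49346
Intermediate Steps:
c(P) = P*(-4 + P) (c(P) = P*(P - 4) = P*(-4 + P))
(10*c(-5))*(-22*(-5)) + 14*(-12 + V(0*(-2))) = (10*(-5*(-4 - 5)))*(-22*(-5)) + 14*(-12 + 1) = (10*(-5*(-9)))*110 + 14*(-11) = (10*45)*110 - 154 = 450*110 - 154 = 49500 - 154 = 49346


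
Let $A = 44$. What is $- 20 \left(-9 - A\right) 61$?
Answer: $64660$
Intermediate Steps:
$- 20 \left(-9 - A\right) 61 = - 20 \left(-9 - 44\right) 61 = \left(-20\right) \left(-53\right) 61 = 1060 \cdot 61 = 64660$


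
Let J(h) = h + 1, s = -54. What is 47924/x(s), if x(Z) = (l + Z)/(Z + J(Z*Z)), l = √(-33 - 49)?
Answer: -3704573124/1499 - 68603206*I*√82/1499 ≈ -2.4714e+6 - 4.1443e+5*I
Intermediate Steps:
l = I*√82 (l = √(-82) = I*√82 ≈ 9.0554*I)
J(h) = 1 + h
x(Z) = (Z + I*√82)/(1 + Z + Z²) (x(Z) = (I*√82 + Z)/(Z + (1 + Z*Z)) = (Z + I*√82)/(Z + (1 + Z²)) = (Z + I*√82)/(1 + Z + Z²))
47924/x(s) = 47924/(((-54 + I*√82)/(1 - 54 + (-54)²))) = 47924/(((-54 + I*√82)/(1 - 54 + 2916))) = 47924/(((-54 + I*√82)/2863)) = 47924/(-54/2863 + I*√82/2863)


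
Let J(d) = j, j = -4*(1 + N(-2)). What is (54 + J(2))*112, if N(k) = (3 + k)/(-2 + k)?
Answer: 5712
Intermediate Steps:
N(k) = (3 + k)/(-2 + k)
j = -3 (j = -4*(1 + (3 - 2)/(-2 - 2)) = -4*(1 + 1/(-4)) = -4*(1 - 1/4*1) = -4*(1 - 1/4) = -4*3/4 = -3)
J(d) = -3
(54 + J(2))*112 = (54 - 3)*112 = 51*112 = 5712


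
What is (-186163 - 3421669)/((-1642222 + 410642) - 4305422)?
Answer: 1803916/2768501 ≈ 0.65159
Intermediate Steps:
(-186163 - 3421669)/((-1642222 + 410642) - 4305422) = -3607832/(-1231580 - 4305422) = -3607832/(-5537002) = -3607832*(-1/5537002) = 1803916/2768501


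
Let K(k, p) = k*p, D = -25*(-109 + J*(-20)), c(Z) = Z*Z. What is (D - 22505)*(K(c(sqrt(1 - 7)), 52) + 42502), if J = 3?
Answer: -771233200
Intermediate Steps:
c(Z) = Z**2
D = 4225 (D = -25*(-109 + 3*(-20)) = -25*(-109 - 60) = -25*(-169) = 4225)
(D - 22505)*(K(c(sqrt(1 - 7)), 52) + 42502) = (4225 - 22505)*((sqrt(1 - 7))**2*52 + 42502) = -18280*((sqrt(-6))**2*52 + 42502) = -18280*((I*sqrt(6))**2*52 + 42502) = -18280*(-6*52 + 42502) = -18280*(-312 + 42502) = -18280*42190 = -771233200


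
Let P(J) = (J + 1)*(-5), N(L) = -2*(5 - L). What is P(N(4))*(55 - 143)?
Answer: -440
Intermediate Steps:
N(L) = -10 + 2*L
P(J) = -5 - 5*J (P(J) = (1 + J)*(-5) = -5 - 5*J)
P(N(4))*(55 - 143) = (-5 - 5*(-10 + 2*4))*(55 - 143) = (-5 - 5*(-10 + 8))*(-88) = (-5 - 5*(-2))*(-88) = (-5 + 10)*(-88) = 5*(-88) = -440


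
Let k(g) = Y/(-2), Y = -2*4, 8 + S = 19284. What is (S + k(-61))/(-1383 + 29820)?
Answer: 19280/28437 ≈ 0.67799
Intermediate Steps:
S = 19276 (S = -8 + 19284 = 19276)
Y = -8
k(g) = 4 (k(g) = -8/(-2) = -8*(-1/2) = 4)
(S + k(-61))/(-1383 + 29820) = (19276 + 4)/(-1383 + 29820) = 19280/28437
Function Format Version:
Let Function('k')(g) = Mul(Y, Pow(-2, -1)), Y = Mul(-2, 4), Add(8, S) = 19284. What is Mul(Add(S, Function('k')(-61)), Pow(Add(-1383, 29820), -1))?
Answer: Rational(19280, 28437) ≈ 0.67799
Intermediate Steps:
S = 19276 (S = Add(-8, 19284) = 19276)
Y = -8
Function('k')(g) = 4 (Function('k')(g) = Mul(-8, Pow(-2, -1)) = Mul(-8, Rational(-1, 2)) = 4)
Mul(Add(S, Function('k')(-61)), Pow(Add(-1383, 29820), -1)) = Mul(Add(19276, 4), Pow(Add(-1383, 29820), -1)) = Mul(19280, Pow(28437, -1)) = Mul(19280, Rational(1, 28437)) = Rational(19280, 28437)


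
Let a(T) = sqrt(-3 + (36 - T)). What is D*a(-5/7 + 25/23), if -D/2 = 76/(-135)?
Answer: 152*sqrt(845733)/21735 ≈ 6.4313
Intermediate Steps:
a(T) = sqrt(33 - T)
D = 152/135 (D = -152/(-135) = -152*(-1)/135 = -2*(-76/135) = 152/135 ≈ 1.1259)
D*a(-5/7 + 25/23) = 152*sqrt(33 - (-5/7 + 25/23))/135 = 152*sqrt(33 - 1*60/161)/135 = 152*sqrt(33 - 60/161)/135 = 152*sqrt(5253/161)/135 = 152*(sqrt(845733)/161)/135 = 152*sqrt(845733)/21735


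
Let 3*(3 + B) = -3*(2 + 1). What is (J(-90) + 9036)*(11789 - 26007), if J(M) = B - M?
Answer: -129668160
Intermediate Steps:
B = -6 (B = -3 + (-3*(2 + 1))/3 = -3 + (-3*3)/3 = -3 + (⅓)*(-9) = -3 - 3 = -6)
J(M) = -6 - M
(J(-90) + 9036)*(11789 - 26007) = ((-6 - 1*(-90)) + 9036)*(11789 - 26007) = ((-6 + 90) + 9036)*(-14218) = (84 + 9036)*(-14218) = 9120*(-14218) = -129668160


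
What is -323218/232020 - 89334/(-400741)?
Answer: -54399714929/46489963410 ≈ -1.1701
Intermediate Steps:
-323218/232020 - 89334/(-400741) = -323218*1/232020 - 89334*(-1/400741) = -161609/116010 + 89334/400741 = -54399714929/46489963410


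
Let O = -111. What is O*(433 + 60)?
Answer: -54723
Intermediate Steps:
O*(433 + 60) = -111*(433 + 60) = -111*493 = -54723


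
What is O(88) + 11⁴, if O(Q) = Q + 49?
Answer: 14778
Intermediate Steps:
O(Q) = 49 + Q
O(88) + 11⁴ = (49 + 88) + 11⁴ = 137 + 14641 = 14778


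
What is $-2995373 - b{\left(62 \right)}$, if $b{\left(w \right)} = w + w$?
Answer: $-2995497$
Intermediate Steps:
$b{\left(w \right)} = 2 w$
$-2995373 - b{\left(62 \right)} = -2995373 - 2 \cdot 62 = -2995373 - 124 = -2995497$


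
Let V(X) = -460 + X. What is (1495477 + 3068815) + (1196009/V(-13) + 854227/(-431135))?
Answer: 930265667472074/203926855 ≈ 4.5618e+6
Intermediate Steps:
(1495477 + 3068815) + (1196009/V(-13) + 854227/(-431135)) = (1495477 + 3068815) + (1196009/(-460 - 13) + 854227/(-431135)) = 4564292 + (1196009/(-473) + 854227*(-1/431135)) = 4564292 + (1196009*(-1/473) - 854227/431135) = 4564292 + (-1196009/473 - 854227/431135) = 4564292 - 516045389586/203926855 = 930265667472074/203926855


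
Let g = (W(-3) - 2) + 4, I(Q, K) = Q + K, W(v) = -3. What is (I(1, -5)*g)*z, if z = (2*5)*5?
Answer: 200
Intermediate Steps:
I(Q, K) = K + Q
g = -1 (g = (-3 - 2) + 4 = -5 + 4 = -1)
z = 50 (z = 10*5 = 50)
(I(1, -5)*g)*z = ((-5 + 1)*(-1))*50 = -4*(-1)*50 = 4*50 = 200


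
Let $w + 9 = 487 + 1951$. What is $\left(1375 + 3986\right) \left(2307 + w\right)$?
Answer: $25389696$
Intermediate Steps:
$w = 2429$ ($w = -9 + \left(487 + 1951\right) = -9 + 2438 = 2429$)
$\left(1375 + 3986\right) \left(2307 + w\right) = \left(1375 + 3986\right) \left(2307 + 2429\right) = 5361 \cdot 4736 = 25389696$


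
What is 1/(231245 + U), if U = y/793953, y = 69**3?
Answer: 88217/20399776666 ≈ 4.3244e-6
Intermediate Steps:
y = 328509
U = 36501/88217 (U = 328509/793953 = 328509*(1/793953) = 36501/88217 ≈ 0.41376)
1/(231245 + U) = 1/(231245 + 36501/88217) = 1/(20399776666/88217) = 88217/20399776666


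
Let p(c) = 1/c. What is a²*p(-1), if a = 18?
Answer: -324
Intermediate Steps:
a²*p(-1) = 18²/(-1) = 324*(-1) = -324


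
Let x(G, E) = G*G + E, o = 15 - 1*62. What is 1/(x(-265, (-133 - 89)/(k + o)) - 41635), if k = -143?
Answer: 95/2716161 ≈ 3.4976e-5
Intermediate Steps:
o = -47 (o = 15 - 62 = -47)
x(G, E) = E + G² (x(G, E) = G² + E = E + G²)
1/(x(-265, (-133 - 89)/(k + o)) - 41635) = 1/(((-133 - 89)/(-143 - 47) + (-265)²) - 41635) = 1/((-222/(-190) + 70225) - 41635) = 1/((-222*(-1/190) + 70225) - 41635) = 1/((111/95 + 70225) - 41635) = 1/(6671486/95 - 41635) = 1/(2716161/95) = 95/2716161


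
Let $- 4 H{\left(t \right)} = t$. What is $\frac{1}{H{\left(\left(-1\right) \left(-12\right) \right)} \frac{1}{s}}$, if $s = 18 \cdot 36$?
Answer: $-216$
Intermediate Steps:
$H{\left(t \right)} = - \frac{t}{4}$
$s = 648$
$\frac{1}{H{\left(\left(-1\right) \left(-12\right) \right)} \frac{1}{s}} = \frac{1}{- \frac{\left(-1\right) \left(-12\right)}{4} \cdot \frac{1}{648}} = \frac{1}{\left(- \frac{1}{4}\right) 12 \cdot \frac{1}{648}} = \frac{1}{\left(-3\right) \frac{1}{648}} = \frac{1}{- \frac{1}{216}} = -216$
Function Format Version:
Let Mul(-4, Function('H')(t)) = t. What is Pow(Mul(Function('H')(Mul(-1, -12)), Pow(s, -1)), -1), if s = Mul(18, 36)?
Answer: -216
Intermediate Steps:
Function('H')(t) = Mul(Rational(-1, 4), t)
s = 648
Pow(Mul(Function('H')(Mul(-1, -12)), Pow(s, -1)), -1) = Pow(Mul(Mul(Rational(-1, 4), Mul(-1, -12)), Pow(648, -1)), -1) = Pow(Mul(Mul(Rational(-1, 4), 12), Rational(1, 648)), -1) = Pow(Mul(-3, Rational(1, 648)), -1) = Pow(Rational(-1, 216), -1) = -216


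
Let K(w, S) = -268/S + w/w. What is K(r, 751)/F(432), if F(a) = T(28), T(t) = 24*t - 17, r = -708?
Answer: 483/491905 ≈ 0.00098190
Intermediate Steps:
K(w, S) = 1 - 268/S (K(w, S) = -268/S + 1 = 1 - 268/S)
T(t) = -17 + 24*t
F(a) = 655 (F(a) = -17 + 24*28 = -17 + 672 = 655)
K(r, 751)/F(432) = ((-268 + 751)/751)/655 = ((1/751)*483)*(1/655) = (483/751)*(1/655) = 483/491905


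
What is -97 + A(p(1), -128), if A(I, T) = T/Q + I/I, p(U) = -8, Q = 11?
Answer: -1184/11 ≈ -107.64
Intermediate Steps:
A(I, T) = 1 + T/11 (A(I, T) = T/11 + I/I = T*(1/11) + 1 = T/11 + 1 = 1 + T/11)
-97 + A(p(1), -128) = -97 + (1 + (1/11)*(-128)) = -97 + (1 - 128/11) = -97 - 117/11 = -1184/11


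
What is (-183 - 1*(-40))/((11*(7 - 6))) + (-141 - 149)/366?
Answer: -2524/183 ≈ -13.792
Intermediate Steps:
(-183 - 1*(-40))/((11*(7 - 6))) + (-141 - 149)/366 = (-183 + 40)/((11*1)) - 290*1/366 = -143/11 - 145/183 = -143*1/11 - 145/183 = -13 - 145/183 = -2524/183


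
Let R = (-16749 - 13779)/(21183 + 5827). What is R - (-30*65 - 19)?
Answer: 26576081/13505 ≈ 1967.9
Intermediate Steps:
R = -15264/13505 (R = -30528/27010 = -30528*1/27010 = -15264/13505 ≈ -1.1302)
R - (-30*65 - 19) = -15264/13505 - (-30*65 - 19) = -15264/13505 - (-1950 - 19) = -15264/13505 - 1*(-1969) = -15264/13505 + 1969 = 26576081/13505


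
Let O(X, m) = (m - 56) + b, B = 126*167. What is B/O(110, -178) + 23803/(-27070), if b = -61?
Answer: -23065153/319426 ≈ -72.208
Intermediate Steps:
B = 21042
O(X, m) = -117 + m (O(X, m) = (m - 56) - 61 = (-56 + m) - 61 = -117 + m)
B/O(110, -178) + 23803/(-27070) = 21042/(-117 - 178) + 23803/(-27070) = 21042/(-295) + 23803*(-1/27070) = 21042*(-1/295) - 23803/27070 = -21042/295 - 23803/27070 = -23065153/319426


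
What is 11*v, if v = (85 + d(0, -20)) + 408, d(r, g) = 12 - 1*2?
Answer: 5533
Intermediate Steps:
d(r, g) = 10 (d(r, g) = 12 - 2 = 10)
v = 503 (v = (85 + 10) + 408 = 95 + 408 = 503)
11*v = 11*503 = 5533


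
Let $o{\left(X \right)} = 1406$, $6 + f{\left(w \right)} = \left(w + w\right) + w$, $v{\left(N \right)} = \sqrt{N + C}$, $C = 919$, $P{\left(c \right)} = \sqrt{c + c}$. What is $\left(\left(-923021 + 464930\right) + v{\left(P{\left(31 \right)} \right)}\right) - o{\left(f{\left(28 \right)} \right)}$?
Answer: $-459497 + \sqrt{919 + \sqrt{62}} \approx -4.5947 \cdot 10^{5}$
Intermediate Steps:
$P{\left(c \right)} = \sqrt{2} \sqrt{c}$ ($P{\left(c \right)} = \sqrt{2 c} = \sqrt{2} \sqrt{c}$)
$v{\left(N \right)} = \sqrt{919 + N}$ ($v{\left(N \right)} = \sqrt{N + 919} = \sqrt{919 + N}$)
$f{\left(w \right)} = -6 + 3 w$ ($f{\left(w \right)} = -6 + \left(\left(w + w\right) + w\right) = -6 + \left(2 w + w\right) = -6 + 3 w$)
$\left(\left(-923021 + 464930\right) + v{\left(P{\left(31 \right)} \right)}\right) - o{\left(f{\left(28 \right)} \right)} = \left(\left(-923021 + 464930\right) + \sqrt{919 + \sqrt{2} \sqrt{31}}\right) - 1406 = \left(-458091 + \sqrt{919 + \sqrt{62}}\right) - 1406 = -459497 + \sqrt{919 + \sqrt{62}}$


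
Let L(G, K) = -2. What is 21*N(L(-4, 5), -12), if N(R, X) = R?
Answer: -42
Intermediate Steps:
21*N(L(-4, 5), -12) = 21*(-2) = -42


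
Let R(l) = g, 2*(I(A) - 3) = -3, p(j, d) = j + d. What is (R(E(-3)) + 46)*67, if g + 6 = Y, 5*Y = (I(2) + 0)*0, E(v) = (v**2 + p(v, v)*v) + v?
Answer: 2680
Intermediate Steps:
p(j, d) = d + j
I(A) = 3/2 (I(A) = 3 + (1/2)*(-3) = 3 - 3/2 = 3/2)
E(v) = v + 3*v**2 (E(v) = (v**2 + (v + v)*v) + v = (v**2 + (2*v)*v) + v = (v**2 + 2*v**2) + v = 3*v**2 + v = v + 3*v**2)
Y = 0 (Y = ((3/2 + 0)*0)/5 = ((3/2)*0)/5 = (1/5)*0 = 0)
g = -6 (g = -6 + 0 = -6)
R(l) = -6
(R(E(-3)) + 46)*67 = (-6 + 46)*67 = 40*67 = 2680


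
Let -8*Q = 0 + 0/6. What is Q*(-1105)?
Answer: 0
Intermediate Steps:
Q = 0 (Q = -(0 + 0/6)/8 = -(0 + (⅙)*0)/8 = -(0 + 0)/8 = -⅛*0 = 0)
Q*(-1105) = 0*(-1105) = 0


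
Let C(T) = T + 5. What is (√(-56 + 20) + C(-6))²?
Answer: (-1 + 6*I)² ≈ -35.0 - 12.0*I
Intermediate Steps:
C(T) = 5 + T
(√(-56 + 20) + C(-6))² = (√(-56 + 20) + (5 - 6))² = (√(-36) - 1)² = (6*I - 1)² = (-1 + 6*I)²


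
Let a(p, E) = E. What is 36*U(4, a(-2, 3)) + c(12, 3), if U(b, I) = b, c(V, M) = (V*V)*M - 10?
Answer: 566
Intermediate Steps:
c(V, M) = -10 + M*V**2 (c(V, M) = V**2*M - 10 = M*V**2 - 10 = -10 + M*V**2)
36*U(4, a(-2, 3)) + c(12, 3) = 36*4 + (-10 + 3*12**2) = 144 + (-10 + 3*144) = 144 + (-10 + 432) = 144 + 422 = 566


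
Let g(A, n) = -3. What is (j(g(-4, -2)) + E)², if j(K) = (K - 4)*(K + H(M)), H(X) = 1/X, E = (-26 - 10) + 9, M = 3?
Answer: 625/9 ≈ 69.444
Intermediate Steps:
E = -27 (E = -36 + 9 = -27)
j(K) = (-4 + K)*(⅓ + K) (j(K) = (K - 4)*(K + 1/3) = (-4 + K)*(K + ⅓) = (-4 + K)*(⅓ + K))
(j(g(-4, -2)) + E)² = ((-4/3 + (-3)² - 11/3*(-3)) - 27)² = ((-4/3 + 9 + 11) - 27)² = (56/3 - 27)² = (-25/3)² = 625/9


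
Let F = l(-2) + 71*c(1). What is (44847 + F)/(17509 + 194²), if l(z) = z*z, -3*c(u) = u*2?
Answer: 134411/165435 ≈ 0.81247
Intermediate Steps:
c(u) = -2*u/3 (c(u) = -u*2/3 = -2*u/3)
l(z) = z²
F = -130/3 (F = (-2)² + 71*(-⅔*1) = 4 + 71*(-⅔) = 4 - 142/3 = -130/3 ≈ -43.333)
(44847 + F)/(17509 + 194²) = (44847 - 130/3)/(17509 + 194²) = 134411/(3*(17509 + 37636)) = (134411/3)/55145 = (134411/3)*(1/55145) = 134411/165435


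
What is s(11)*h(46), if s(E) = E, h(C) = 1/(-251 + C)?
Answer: -11/205 ≈ -0.053659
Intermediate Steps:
s(11)*h(46) = 11/(-251 + 46) = 11/(-205) = 11*(-1/205) = -11/205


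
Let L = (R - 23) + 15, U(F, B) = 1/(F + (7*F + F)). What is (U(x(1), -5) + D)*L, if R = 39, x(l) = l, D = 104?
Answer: 29047/9 ≈ 3227.4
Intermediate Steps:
U(F, B) = 1/(9*F) (U(F, B) = 1/(F + 8*F) = 1/(9*F))
L = 31 (L = (39 - 23) + 15 = 16 + 15 = 31)
(U(x(1), -5) + D)*L = ((⅑)/1 + 104)*31 = ((⅑)*1 + 104)*31 = (⅑ + 104)*31 = (937/9)*31 = 29047/9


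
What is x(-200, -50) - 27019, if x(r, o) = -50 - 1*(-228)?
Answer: -26841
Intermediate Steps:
x(r, o) = 178 (x(r, o) = -50 + 228 = 178)
x(-200, -50) - 27019 = 178 - 27019 = -26841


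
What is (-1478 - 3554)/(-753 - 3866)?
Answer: 5032/4619 ≈ 1.0894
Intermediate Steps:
(-1478 - 3554)/(-753 - 3866) = -5032/(-4619) = -5032*(-1/4619) = 5032/4619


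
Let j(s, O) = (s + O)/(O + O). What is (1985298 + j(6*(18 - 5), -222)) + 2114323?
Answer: 151685989/37 ≈ 4.0996e+6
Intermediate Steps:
j(s, O) = (O + s)/(2*O) (j(s, O) = (O + s)/((2*O)) = (O + s)*(1/(2*O)) = (O + s)/(2*O))
(1985298 + j(6*(18 - 5), -222)) + 2114323 = (1985298 + (½)*(-222 + 6*(18 - 5))/(-222)) + 2114323 = (1985298 + (½)*(-1/222)*(-222 + 6*13)) + 2114323 = (1985298 + (½)*(-1/222)*(-222 + 78)) + 2114323 = (1985298 + (½)*(-1/222)*(-144)) + 2114323 = (1985298 + 12/37) + 2114323 = 73456038/37 + 2114323 = 151685989/37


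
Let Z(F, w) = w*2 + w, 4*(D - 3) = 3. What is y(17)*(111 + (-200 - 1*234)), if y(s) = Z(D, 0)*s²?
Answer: 0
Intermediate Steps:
D = 15/4 (D = 3 + (¼)*3 = 3 + ¾ = 15/4 ≈ 3.7500)
Z(F, w) = 3*w (Z(F, w) = 2*w + w = 3*w)
y(s) = 0 (y(s) = (3*0)*s² = 0*s² = 0)
y(17)*(111 + (-200 - 1*234)) = 0*(111 + (-200 - 1*234)) = 0*(111 + (-200 - 234)) = 0*(111 - 434) = 0*(-323) = 0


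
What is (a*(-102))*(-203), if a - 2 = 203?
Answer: 4244730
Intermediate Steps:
a = 205 (a = 2 + 203 = 205)
(a*(-102))*(-203) = (205*(-102))*(-203) = -20910*(-203) = 4244730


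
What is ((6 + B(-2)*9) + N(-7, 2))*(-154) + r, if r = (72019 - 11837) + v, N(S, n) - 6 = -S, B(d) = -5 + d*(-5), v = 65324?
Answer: 115650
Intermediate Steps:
B(d) = -5 - 5*d
N(S, n) = 6 - S
r = 125506 (r = (72019 - 11837) + 65324 = 60182 + 65324 = 125506)
((6 + B(-2)*9) + N(-7, 2))*(-154) + r = ((6 + (-5 - 5*(-2))*9) + (6 - 1*(-7)))*(-154) + 125506 = ((6 + (-5 + 10)*9) + (6 + 7))*(-154) + 125506 = ((6 + 5*9) + 13)*(-154) + 125506 = ((6 + 45) + 13)*(-154) + 125506 = (51 + 13)*(-154) + 125506 = 64*(-154) + 125506 = -9856 + 125506 = 115650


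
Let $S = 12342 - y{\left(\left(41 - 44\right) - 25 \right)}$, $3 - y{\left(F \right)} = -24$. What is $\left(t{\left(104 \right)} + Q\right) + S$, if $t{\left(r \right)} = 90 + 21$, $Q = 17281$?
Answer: $29707$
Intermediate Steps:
$y{\left(F \right)} = 27$ ($y{\left(F \right)} = 3 - -24 = 3 + 24 = 27$)
$S = 12315$ ($S = 12342 - 27 = 12315$)
$t{\left(r \right)} = 111$
$\left(t{\left(104 \right)} + Q\right) + S = \left(111 + 17281\right) + 12315 = 17392 + 12315 = 29707$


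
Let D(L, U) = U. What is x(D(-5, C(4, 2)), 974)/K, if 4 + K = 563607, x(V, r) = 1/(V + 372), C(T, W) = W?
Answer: 1/210787522 ≈ 4.7441e-9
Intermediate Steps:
x(V, r) = 1/(372 + V)
K = 563603 (K = -4 + 563607 = 563603)
x(D(-5, C(4, 2)), 974)/K = 1/((372 + 2)*563603) = (1/563603)/374 = (1/374)*(1/563603) = 1/210787522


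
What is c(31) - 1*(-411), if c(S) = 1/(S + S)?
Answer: 25483/62 ≈ 411.02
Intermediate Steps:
c(S) = 1/(2*S)
c(31) - 1*(-411) = (½)/31 - 1*(-411) = (½)*(1/31) + 411 = 1/62 + 411 = 25483/62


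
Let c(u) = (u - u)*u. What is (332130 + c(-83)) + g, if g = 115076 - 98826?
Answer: 348380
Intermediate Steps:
g = 16250
c(u) = 0 (c(u) = 0*u = 0)
(332130 + c(-83)) + g = (332130 + 0) + 16250 = 332130 + 16250 = 348380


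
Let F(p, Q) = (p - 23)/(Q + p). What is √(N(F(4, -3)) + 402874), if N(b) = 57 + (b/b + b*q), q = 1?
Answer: √402913 ≈ 634.75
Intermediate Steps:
F(p, Q) = (-23 + p)/(Q + p)
N(b) = 58 + b (N(b) = 57 + (b/b + b*1) = 57 + (1 + b) = 58 + b)
√(N(F(4, -3)) + 402874) = √((58 + (-23 + 4)/(-3 + 4)) + 402874) = √((58 - 19/1) + 402874) = √((58 + 1*(-19)) + 402874) = √((58 - 19) + 402874) = √(39 + 402874) = √402913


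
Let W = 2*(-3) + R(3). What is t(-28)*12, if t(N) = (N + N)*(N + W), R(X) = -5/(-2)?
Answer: 21168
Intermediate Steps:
R(X) = 5/2 (R(X) = -5*(-1/2) = 5/2)
W = -7/2 (W = 2*(-3) + 5/2 = -6 + 5/2 = -7/2 ≈ -3.5000)
t(N) = 2*N*(-7/2 + N) (t(N) = (N + N)*(N - 7/2) = (2*N)*(-7/2 + N) = 2*N*(-7/2 + N))
t(-28)*12 = -28*(-7 + 2*(-28))*12 = -28*(-7 - 56)*12 = -28*(-63)*12 = 1764*12 = 21168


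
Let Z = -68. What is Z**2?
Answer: 4624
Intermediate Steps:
Z**2 = (-68)**2 = 4624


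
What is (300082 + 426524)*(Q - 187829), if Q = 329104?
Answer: 102651262650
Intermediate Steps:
(300082 + 426524)*(Q - 187829) = (300082 + 426524)*(329104 - 187829) = 726606*141275 = 102651262650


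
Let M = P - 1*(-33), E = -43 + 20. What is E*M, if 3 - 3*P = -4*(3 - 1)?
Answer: -2530/3 ≈ -843.33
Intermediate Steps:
P = 11/3 (P = 1 - (-4)*(3 - 1)/3 = 1 - (-4)*2/3 = 1 - 1/3*(-8) = 1 + 8/3 = 11/3 ≈ 3.6667)
E = -23
M = 110/3 (M = 11/3 - 1*(-33) = 11/3 + 33 = 110/3 ≈ 36.667)
E*M = -23*110/3 = -2530/3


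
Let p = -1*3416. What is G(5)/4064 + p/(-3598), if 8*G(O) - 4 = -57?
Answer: 7919307/8355584 ≈ 0.94779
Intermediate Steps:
G(O) = -53/8 (G(O) = ½ + (⅛)*(-57) = ½ - 57/8 = -53/8)
p = -3416
G(5)/4064 + p/(-3598) = -53/8/4064 - 3416/(-3598) = -53/8*1/4064 - 3416*(-1/3598) = -53/32512 + 244/257 = 7919307/8355584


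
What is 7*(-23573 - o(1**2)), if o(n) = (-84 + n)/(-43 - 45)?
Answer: -14521549/88 ≈ -1.6502e+5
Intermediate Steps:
o(n) = 21/22 - n/88 (o(n) = (-84 + n)/(-88) = (-84 + n)*(-1/88) = 21/22 - n/88)
7*(-23573 - o(1**2)) = 7*(-23573 - (21/22 - 1/88*1**2)) = 7*(-23573 - (21/22 - 1/88*1)) = 7*(-23573 - (21/22 - 1/88)) = 7*(-23573 - 1*83/88) = 7*(-23573 - 83/88) = 7*(-2074507/88) = -14521549/88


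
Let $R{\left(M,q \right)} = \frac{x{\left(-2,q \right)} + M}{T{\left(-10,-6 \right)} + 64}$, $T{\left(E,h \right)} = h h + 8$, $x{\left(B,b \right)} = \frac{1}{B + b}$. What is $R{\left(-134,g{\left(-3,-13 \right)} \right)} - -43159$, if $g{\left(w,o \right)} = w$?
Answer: $\frac{23305189}{540} \approx 43158.0$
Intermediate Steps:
$T{\left(E,h \right)} = 8 + h^{2}$ ($T{\left(E,h \right)} = h^{2} + 8 = 8 + h^{2}$)
$R{\left(M,q \right)} = \frac{M}{108} + \frac{1}{108 \left(-2 + q\right)}$ ($R{\left(M,q \right)} = \frac{\frac{1}{-2 + q} + M}{\left(8 + \left(-6\right)^{2}\right) + 64} = \frac{M + \frac{1}{-2 + q}}{\left(8 + 36\right) + 64} = \frac{M + \frac{1}{-2 + q}}{44 + 64} = \frac{M + \frac{1}{-2 + q}}{108} = \left(M + \frac{1}{-2 + q}\right) \frac{1}{108} = \frac{M}{108} + \frac{1}{108 \left(-2 + q\right)}$)
$R{\left(-134,g{\left(-3,-13 \right)} \right)} - -43159 = \frac{1 - 134 \left(-2 - 3\right)}{108 \left(-2 - 3\right)} - -43159 = \frac{1 - -670}{108 \left(-5\right)} + 43159 = \frac{1}{108} \left(- \frac{1}{5}\right) \left(1 + 670\right) + 43159 = \frac{1}{108} \left(- \frac{1}{5}\right) 671 + 43159 = - \frac{671}{540} + 43159 = \frac{23305189}{540}$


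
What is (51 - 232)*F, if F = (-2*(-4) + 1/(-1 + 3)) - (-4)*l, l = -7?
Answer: 7059/2 ≈ 3529.5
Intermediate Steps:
F = -39/2 (F = (-2*(-4) + 1/(-1 + 3)) - (-4)*(-7) = (8 + 1/2) - 1*28 = (8 + 1/2) - 28 = 17/2 - 28 = -39/2 ≈ -19.500)
(51 - 232)*F = (51 - 232)*(-39/2) = -181*(-39/2) = 7059/2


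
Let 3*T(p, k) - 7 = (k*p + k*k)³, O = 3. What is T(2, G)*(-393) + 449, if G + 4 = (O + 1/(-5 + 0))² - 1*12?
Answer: -4061964997920276/244140625 ≈ -1.6638e+7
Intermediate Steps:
G = -204/25 (G = -4 + ((3 + 1/(-5 + 0))² - 1*12) = -4 + ((3 + 1/(-5))² - 12) = -4 + ((3 - ⅕)² - 12) = -4 + ((14/5)² - 12) = -4 + (196/25 - 12) = -4 - 104/25 = -204/25 ≈ -8.1600)
T(p, k) = 7/3 + (k² + k*p)³/3 (T(p, k) = 7/3 + (k*p + k*k)³/3 = 7/3 + (k*p + k²)³/3 = 7/3 + (k² + k*p)³/3)
T(2, G)*(-393) + 449 = (7/3 + (-204/25)³*(-204/25 + 2)³/3)*(-393) + 449 = (7/3 + (⅓)*(-8489664/15625)*(-154/25)³)*(-393) + 449 = (7/3 + (⅓)*(-8489664/15625)*(-3652264/15625))*(-393) + 449 = (7/3 + 10335498066432/244140625)*(-393) + 449 = (31008203183671/732421875)*(-393) + 449 = -4062074617060901/244140625 + 449 = -4061964997920276/244140625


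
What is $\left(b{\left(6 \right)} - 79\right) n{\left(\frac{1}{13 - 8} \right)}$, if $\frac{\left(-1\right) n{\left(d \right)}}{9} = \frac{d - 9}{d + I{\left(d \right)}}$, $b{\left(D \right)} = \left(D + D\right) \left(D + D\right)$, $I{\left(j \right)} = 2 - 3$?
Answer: $-6435$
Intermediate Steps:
$I{\left(j \right)} = -1$
$b{\left(D \right)} = 4 D^{2}$ ($b{\left(D \right)} = 2 D 2 D = 4 D^{2}$)
$n{\left(d \right)} = - \frac{9 \left(-9 + d\right)}{-1 + d}$ ($n{\left(d \right)} = - 9 \frac{d - 9}{d - 1} = - 9 \frac{-9 + d}{-1 + d} = - \frac{9 \left(-9 + d\right)}{-1 + d}$)
$\left(b{\left(6 \right)} - 79\right) n{\left(\frac{1}{13 - 8} \right)} = \left(4 \cdot 6^{2} - 79\right) \frac{9 \left(9 - \frac{1}{13 - 8}\right)}{-1 + \frac{1}{13 - 8}} = \left(4 \cdot 36 - 79\right) \frac{9 \left(9 - \frac{1}{5}\right)}{-1 + \frac{1}{5}} = \left(144 - 79\right) \frac{9 \left(9 - \frac{1}{5}\right)}{-1 + \frac{1}{5}} = 65 \frac{9 \left(9 - \frac{1}{5}\right)}{- \frac{4}{5}} = 65 \cdot 9 \left(- \frac{5}{4}\right) \frac{44}{5} = 65 \left(-99\right) = -6435$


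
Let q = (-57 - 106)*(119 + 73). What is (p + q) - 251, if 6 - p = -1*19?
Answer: -31522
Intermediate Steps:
p = 25 (p = 6 - (-1)*19 = 6 - 1*(-19) = 6 + 19 = 25)
q = -31296 (q = -163*192 = -31296)
(p + q) - 251 = (25 - 31296) - 251 = -31271 - 251 = -31522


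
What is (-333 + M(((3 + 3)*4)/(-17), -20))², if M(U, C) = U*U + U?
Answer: 9229252761/83521 ≈ 1.1050e+5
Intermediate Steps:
M(U, C) = U + U² (M(U, C) = U² + U = U + U²)
(-333 + M(((3 + 3)*4)/(-17), -20))² = (-333 + (((3 + 3)*4)/(-17))*(1 + ((3 + 3)*4)/(-17)))² = (-333 + ((6*4)*(-1/17))*(1 + (6*4)*(-1/17)))² = (-333 + (24*(-1/17))*(1 + 24*(-1/17)))² = (-333 - 24*(1 - 24/17)/17)² = (-333 - 24/17*(-7/17))² = (-333 + 168/289)² = (-96069/289)² = 9229252761/83521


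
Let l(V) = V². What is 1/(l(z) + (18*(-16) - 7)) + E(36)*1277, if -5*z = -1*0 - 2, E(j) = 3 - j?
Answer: -310621336/7371 ≈ -42141.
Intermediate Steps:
z = ⅖ (z = -(-1*0 - 2)/5 = -(0 - 2)/5 = -⅕*(-2) = ⅖ ≈ 0.40000)
1/(l(z) + (18*(-16) - 7)) + E(36)*1277 = 1/((⅖)² + (18*(-16) - 7)) + (3 - 1*36)*1277 = 1/(4/25 + (-288 - 7)) + (3 - 36)*1277 = 1/(4/25 - 295) - 33*1277 = 1/(-7371/25) - 42141 = -25/7371 - 42141 = -310621336/7371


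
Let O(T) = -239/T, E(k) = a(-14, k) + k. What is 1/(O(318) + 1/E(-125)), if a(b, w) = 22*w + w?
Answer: -53000/39851 ≈ -1.3300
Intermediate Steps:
a(b, w) = 23*w
E(k) = 24*k (E(k) = 23*k + k = 24*k)
1/(O(318) + 1/E(-125)) = 1/(-239/318 + 1/(24*(-125))) = 1/(-239*1/318 + 1/(-3000)) = 1/(-239/318 - 1/3000) = 1/(-39851/53000) = -53000/39851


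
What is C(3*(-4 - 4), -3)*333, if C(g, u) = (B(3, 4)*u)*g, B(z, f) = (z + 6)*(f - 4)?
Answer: 0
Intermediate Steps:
B(z, f) = (-4 + f)*(6 + z) (B(z, f) = (6 + z)*(-4 + f) = (-4 + f)*(6 + z))
C(g, u) = 0 (C(g, u) = ((-24 - 4*3 + 6*4 + 4*3)*u)*g = ((-24 - 12 + 24 + 12)*u)*g = (0*u)*g = 0*g = 0)
C(3*(-4 - 4), -3)*333 = 0*333 = 0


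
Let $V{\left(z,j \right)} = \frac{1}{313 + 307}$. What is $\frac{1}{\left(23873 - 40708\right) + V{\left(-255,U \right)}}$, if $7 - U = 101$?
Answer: $- \frac{620}{10437699} \approx -5.94 \cdot 10^{-5}$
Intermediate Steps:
$U = -94$ ($U = 7 - 101 = -94$)
$V{\left(z,j \right)} = \frac{1}{620}$
$\frac{1}{\left(23873 - 40708\right) + V{\left(-255,U \right)}} = \frac{1}{\left(23873 - 40708\right) + \frac{1}{620}} = \frac{1}{-16835 + \frac{1}{620}} = \frac{1}{- \frac{10437699}{620}} = - \frac{620}{10437699}$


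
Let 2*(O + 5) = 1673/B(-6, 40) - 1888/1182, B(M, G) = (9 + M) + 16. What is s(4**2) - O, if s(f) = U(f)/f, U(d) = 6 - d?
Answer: -3490213/89832 ≈ -38.853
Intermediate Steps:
B(M, G) = 25 + M
O = 858517/22458 (O = -5 + (1673/(25 - 6) - 1888/1182)/2 = -5 + (1673/19 - 1888*1/1182)/2 = -5 + (1673*(1/19) - 944/591)/2 = -5 + (1673/19 - 944/591)/2 = -5 + (1/2)*(970807/11229) = -5 + 970807/22458 = 858517/22458 ≈ 38.228)
s(f) = (6 - f)/f
s(4**2) - O = (6 - 1*4**2)/(4**2) - 1*858517/22458 = (6 - 1*16)/16 - 858517/22458 = (6 - 16)/16 - 858517/22458 = (1/16)*(-10) - 858517/22458 = -5/8 - 858517/22458 = -3490213/89832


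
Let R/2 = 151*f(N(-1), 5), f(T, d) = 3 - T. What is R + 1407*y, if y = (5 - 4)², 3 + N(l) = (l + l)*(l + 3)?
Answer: 4427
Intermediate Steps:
N(l) = -3 + 2*l*(3 + l) (N(l) = -3 + (l + l)*(l + 3) = -3 + (2*l)*(3 + l) = -3 + 2*l*(3 + l))
y = 1 (y = 1² = 1)
R = 3020 (R = 2*(151*(3 - (-3 + 2*(-1)² + 6*(-1)))) = 2*(151*(3 - (-3 + 2*1 - 6))) = 2*(151*(3 - (-3 + 2 - 6))) = 2*(151*(3 - 1*(-7))) = 2*(151*(3 + 7)) = 2*(151*10) = 2*1510 = 3020)
R + 1407*y = 3020 + 1407*1 = 3020 + 1407 = 4427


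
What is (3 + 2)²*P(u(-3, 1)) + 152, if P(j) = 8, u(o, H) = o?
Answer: 352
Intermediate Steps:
(3 + 2)²*P(u(-3, 1)) + 152 = (3 + 2)²*8 + 152 = 5²*8 + 152 = 25*8 + 152 = 200 + 152 = 352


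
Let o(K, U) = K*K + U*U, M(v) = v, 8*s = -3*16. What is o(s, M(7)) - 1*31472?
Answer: -31387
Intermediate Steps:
s = -6 (s = (-3*16)/8 = (⅛)*(-48) = -6)
o(K, U) = K² + U²
o(s, M(7)) - 1*31472 = ((-6)² + 7²) - 1*31472 = (36 + 49) - 31472 = 85 - 31472 = -31387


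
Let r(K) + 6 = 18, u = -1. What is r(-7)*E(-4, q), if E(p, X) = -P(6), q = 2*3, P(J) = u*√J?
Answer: 12*√6 ≈ 29.394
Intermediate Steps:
r(K) = 12 (r(K) = -6 + 18 = 12)
P(J) = -√J
q = 6
E(p, X) = √6 (E(p, X) = -(-1)*√6 = √6)
r(-7)*E(-4, q) = 12*√6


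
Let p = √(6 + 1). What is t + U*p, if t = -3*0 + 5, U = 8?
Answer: 5 + 8*√7 ≈ 26.166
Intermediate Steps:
p = √7 ≈ 2.6458
t = 5 (t = 0 + 5 = 5)
t + U*p = 5 + 8*√7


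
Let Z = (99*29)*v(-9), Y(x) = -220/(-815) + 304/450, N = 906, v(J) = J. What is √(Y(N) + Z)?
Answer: I*√154460535787/2445 ≈ 160.74*I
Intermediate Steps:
Y(x) = 34676/36675 (Y(x) = -220*(-1/815) + 304*(1/450) = 44/163 + 152/225 = 34676/36675)
Z = -25839 (Z = (99*29)*(-9) = 2871*(-9) = -25839)
√(Y(N) + Z) = √(34676/36675 - 25839) = √(-947610649/36675) = I*√154460535787/2445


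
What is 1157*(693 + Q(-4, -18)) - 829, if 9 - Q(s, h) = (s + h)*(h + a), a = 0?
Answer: 353213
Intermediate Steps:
Q(s, h) = 9 - h*(h + s) (Q(s, h) = 9 - (s + h)*(h + 0) = 9 - (h + s)*h = 9 - h*(h + s))
1157*(693 + Q(-4, -18)) - 829 = 1157*(693 + (9 - 1*(-18)**2 - 1*(-18)*(-4))) - 829 = 1157*(693 + (9 - 1*324 - 72)) - 829 = 1157*(693 + (9 - 324 - 72)) - 829 = 1157*(693 - 387) - 829 = 1157*306 - 829 = 354042 - 829 = 353213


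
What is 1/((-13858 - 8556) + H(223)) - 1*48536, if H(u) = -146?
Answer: -1094972161/22560 ≈ -48536.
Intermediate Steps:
1/((-13858 - 8556) + H(223)) - 1*48536 = 1/((-13858 - 8556) - 146) - 1*48536 = 1/(-22414 - 146) - 48536 = 1/(-22560) - 48536 = -1/22560 - 48536 = -1094972161/22560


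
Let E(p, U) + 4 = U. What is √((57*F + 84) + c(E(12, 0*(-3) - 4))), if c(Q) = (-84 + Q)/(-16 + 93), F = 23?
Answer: √8263871/77 ≈ 37.334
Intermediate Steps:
E(p, U) = -4 + U
c(Q) = -12/11 + Q/77 (c(Q) = (-84 + Q)/77 = (-84 + Q)*(1/77) = -12/11 + Q/77)
√((57*F + 84) + c(E(12, 0*(-3) - 4))) = √((57*23 + 84) + (-12/11 + (-4 + (0*(-3) - 4))/77)) = √((1311 + 84) + (-12/11 + (-4 + (0 - 4))/77)) = √(1395 + (-12/11 + (-4 - 4)/77)) = √(1395 + (-12/11 + (1/77)*(-8))) = √(1395 + (-12/11 - 8/77)) = √(1395 - 92/77) = √(107323/77) = √8263871/77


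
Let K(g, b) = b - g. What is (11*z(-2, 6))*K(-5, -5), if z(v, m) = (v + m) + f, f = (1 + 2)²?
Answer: 0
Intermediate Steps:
f = 9 (f = 3² = 9)
z(v, m) = 9 + m + v (z(v, m) = (v + m) + 9 = (m + v) + 9 = 9 + m + v)
(11*z(-2, 6))*K(-5, -5) = (11*(9 + 6 - 2))*(-5 - 1*(-5)) = (11*13)*(-5 + 5) = 143*0 = 0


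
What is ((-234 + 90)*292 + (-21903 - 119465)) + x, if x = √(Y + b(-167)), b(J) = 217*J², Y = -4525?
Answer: -183416 + 6*√167983 ≈ -1.8096e+5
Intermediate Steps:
x = 6*√167983 (x = √(-4525 + 217*(-167)²) = √(-4525 + 217*27889) = √(-4525 + 6051913) = √6047388 = 6*√167983 ≈ 2459.1)
((-234 + 90)*292 + (-21903 - 119465)) + x = ((-234 + 90)*292 + (-21903 - 119465)) + 6*√167983 = (-144*292 - 141368) + 6*√167983 = (-42048 - 141368) + 6*√167983 = -183416 + 6*√167983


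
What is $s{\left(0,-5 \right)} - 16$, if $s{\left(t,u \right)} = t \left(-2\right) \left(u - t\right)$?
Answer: $-16$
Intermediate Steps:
$s{\left(t,u \right)} = - 2 t \left(u - t\right)$
$s{\left(0,-5 \right)} - 16 = 2 \cdot 0 \left(0 - -5\right) - 16 = 2 \cdot 0 \left(0 + 5\right) - 16 = 2 \cdot 0 \cdot 5 - 16 = 0 - 16 = -16$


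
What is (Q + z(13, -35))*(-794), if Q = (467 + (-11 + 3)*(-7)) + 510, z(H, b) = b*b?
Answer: -1792852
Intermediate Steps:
z(H, b) = b²
Q = 1033 (Q = (467 - 8*(-7)) + 510 = (467 + 56) + 510 = 523 + 510 = 1033)
(Q + z(13, -35))*(-794) = (1033 + (-35)²)*(-794) = (1033 + 1225)*(-794) = 2258*(-794) = -1792852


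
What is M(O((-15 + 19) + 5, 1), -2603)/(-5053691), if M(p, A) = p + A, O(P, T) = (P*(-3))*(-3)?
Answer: 2522/5053691 ≈ 0.00049904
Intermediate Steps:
O(P, T) = 9*P (O(P, T) = -3*P*(-3) = 9*P)
M(p, A) = A + p
M(O((-15 + 19) + 5, 1), -2603)/(-5053691) = (-2603 + 9*((-15 + 19) + 5))/(-5053691) = (-2603 + 9*(4 + 5))*(-1/5053691) = (-2603 + 9*9)*(-1/5053691) = (-2603 + 81)*(-1/5053691) = -2522*(-1/5053691) = 2522/5053691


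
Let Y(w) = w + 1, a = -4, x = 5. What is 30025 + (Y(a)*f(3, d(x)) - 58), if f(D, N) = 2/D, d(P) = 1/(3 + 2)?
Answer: 29965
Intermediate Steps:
d(P) = ⅕ (d(P) = 1/5 = ⅕)
Y(w) = 1 + w
30025 + (Y(a)*f(3, d(x)) - 58) = 30025 + ((1 - 4)*(2/3) - 58) = 30025 + (-6/3 - 58) = 30025 + (-3*⅔ - 58) = 30025 + (-2 - 58) = 30025 - 60 = 29965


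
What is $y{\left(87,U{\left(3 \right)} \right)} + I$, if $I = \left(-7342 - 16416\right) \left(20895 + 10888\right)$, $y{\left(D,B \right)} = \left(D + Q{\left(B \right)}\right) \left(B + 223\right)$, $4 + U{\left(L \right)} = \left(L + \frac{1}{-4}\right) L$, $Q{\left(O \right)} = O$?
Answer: $- \frac{12081276439}{16} \approx -7.5508 \cdot 10^{8}$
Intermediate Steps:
$U{\left(L \right)} = -4 + L \left(- \frac{1}{4} + L\right)$ ($U{\left(L \right)} = -4 + \left(L + \frac{1}{-4}\right) L = -4 + \left(L - \frac{1}{4}\right) L = -4 + \left(- \frac{1}{4} + L\right) L = -4 + L \left(- \frac{1}{4} + L\right)$)
$y{\left(D,B \right)} = \left(223 + B\right) \left(B + D\right)$ ($y{\left(D,B \right)} = \left(D + B\right) \left(B + 223\right) = \left(B + D\right) \left(223 + B\right) = \left(223 + B\right) \left(B + D\right)$)
$I = -755100514$ ($I = \left(-23758\right) 31783 = -755100514$)
$y{\left(87,U{\left(3 \right)} \right)} + I = \left(\left(-4 + 3^{2} - \frac{3}{4}\right)^{2} + 223 \left(-4 + 3^{2} - \frac{3}{4}\right) + 223 \cdot 87 + \left(-4 + 3^{2} - \frac{3}{4}\right) 87\right) - 755100514 = \left(\left(-4 + 9 - \frac{3}{4}\right)^{2} + 223 \left(-4 + 9 - \frac{3}{4}\right) + 19401 + \left(-4 + 9 - \frac{3}{4}\right) 87\right) - 755100514 = \left(\left(\frac{17}{4}\right)^{2} + 223 \cdot \frac{17}{4} + 19401 + \frac{17}{4} \cdot 87\right) - 755100514 = \left(\frac{289}{16} + \frac{3791}{4} + 19401 + \frac{1479}{4}\right) - 755100514 = \frac{331785}{16} - 755100514 = - \frac{12081276439}{16}$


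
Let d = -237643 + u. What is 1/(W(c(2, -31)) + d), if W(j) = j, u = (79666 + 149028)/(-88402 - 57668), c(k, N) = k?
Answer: -73035/17356224782 ≈ -4.2080e-6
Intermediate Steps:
u = -114347/73035 (u = 228694/(-146070) = 228694*(-1/146070) = -114347/73035 ≈ -1.5656)
d = -17356370852/73035 (d = -237643 - 114347/73035 = -17356370852/73035 ≈ -2.3764e+5)
1/(W(c(2, -31)) + d) = 1/(2 - 17356370852/73035) = 1/(-17356224782/73035) = -73035/17356224782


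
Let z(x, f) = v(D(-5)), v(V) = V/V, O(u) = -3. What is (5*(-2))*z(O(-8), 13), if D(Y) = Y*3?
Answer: -10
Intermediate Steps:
D(Y) = 3*Y
v(V) = 1
z(x, f) = 1
(5*(-2))*z(O(-8), 13) = (5*(-2))*1 = -10*1 = -10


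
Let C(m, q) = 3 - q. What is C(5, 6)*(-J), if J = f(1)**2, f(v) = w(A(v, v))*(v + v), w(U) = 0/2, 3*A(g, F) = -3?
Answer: 0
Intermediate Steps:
A(g, F) = -1 (A(g, F) = (1/3)*(-3) = -1)
w(U) = 0 (w(U) = 0*(1/2) = 0)
f(v) = 0 (f(v) = 0*(v + v) = 0*(2*v) = 0)
J = 0 (J = 0**2 = 0)
C(5, 6)*(-J) = (3 - 1*6)*(-1*0) = (3 - 6)*0 = -3*0 = 0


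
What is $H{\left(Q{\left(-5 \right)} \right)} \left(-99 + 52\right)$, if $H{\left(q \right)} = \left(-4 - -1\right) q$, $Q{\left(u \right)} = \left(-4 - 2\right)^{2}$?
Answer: $5076$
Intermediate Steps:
$Q{\left(u \right)} = 36$ ($Q{\left(u \right)} = \left(-6\right)^{2} = 36$)
$H{\left(q \right)} = - 3 q$ ($H{\left(q \right)} = \left(-4 + 1\right) q = - 3 q$)
$H{\left(Q{\left(-5 \right)} \right)} \left(-99 + 52\right) = \left(-3\right) 36 \left(-99 + 52\right) = \left(-108\right) \left(-47\right) = 5076$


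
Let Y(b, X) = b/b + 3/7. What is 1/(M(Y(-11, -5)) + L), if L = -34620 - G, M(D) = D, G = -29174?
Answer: -7/38112 ≈ -0.00018367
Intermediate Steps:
Y(b, X) = 10/7 (Y(b, X) = 1 + 3*(⅐) = 1 + 3/7 = 10/7)
L = -5446 (L = -34620 - 1*(-29174) = -34620 + 29174 = -5446)
1/(M(Y(-11, -5)) + L) = 1/(10/7 - 5446) = 1/(-38112/7) = -7/38112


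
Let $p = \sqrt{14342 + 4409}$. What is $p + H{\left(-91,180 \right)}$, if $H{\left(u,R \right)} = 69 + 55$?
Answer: $124 + \sqrt{18751} \approx 260.93$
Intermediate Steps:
$H{\left(u,R \right)} = 124$
$p = \sqrt{18751} \approx 136.93$
$p + H{\left(-91,180 \right)} = \sqrt{18751} + 124 = 124 + \sqrt{18751}$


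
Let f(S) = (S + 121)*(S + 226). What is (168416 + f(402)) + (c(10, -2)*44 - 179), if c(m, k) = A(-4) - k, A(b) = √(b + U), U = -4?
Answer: 496769 + 88*I*√2 ≈ 4.9677e+5 + 124.45*I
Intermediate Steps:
f(S) = (121 + S)*(226 + S)
A(b) = √(-4 + b) (A(b) = √(b - 4) = √(-4 + b))
c(m, k) = -k + 2*I*√2 (c(m, k) = √(-4 - 4) - k = √(-8) - k = 2*I*√2 - k = -k + 2*I*√2)
(168416 + f(402)) + (c(10, -2)*44 - 179) = (168416 + (27346 + 402² + 347*402)) + ((-1*(-2) + 2*I*√2)*44 - 179) = (168416 + (27346 + 161604 + 139494)) + ((2 + 2*I*√2)*44 - 179) = (168416 + 328444) + ((88 + 88*I*√2) - 179) = 496860 + (-91 + 88*I*√2) = 496769 + 88*I*√2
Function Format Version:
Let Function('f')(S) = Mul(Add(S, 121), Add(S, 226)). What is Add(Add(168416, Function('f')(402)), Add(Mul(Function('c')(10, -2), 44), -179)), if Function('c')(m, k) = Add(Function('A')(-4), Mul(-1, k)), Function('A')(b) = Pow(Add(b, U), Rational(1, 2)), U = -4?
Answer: Add(496769, Mul(88, I, Pow(2, Rational(1, 2)))) ≈ Add(4.9677e+5, Mul(124.45, I))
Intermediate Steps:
Function('f')(S) = Mul(Add(121, S), Add(226, S))
Function('A')(b) = Pow(Add(-4, b), Rational(1, 2)) (Function('A')(b) = Pow(Add(b, -4), Rational(1, 2)) = Pow(Add(-4, b), Rational(1, 2)))
Function('c')(m, k) = Add(Mul(-1, k), Mul(2, I, Pow(2, Rational(1, 2)))) (Function('c')(m, k) = Add(Pow(Add(-4, -4), Rational(1, 2)), Mul(-1, k)) = Add(Pow(-8, Rational(1, 2)), Mul(-1, k)) = Add(Mul(2, I, Pow(2, Rational(1, 2))), Mul(-1, k)) = Add(Mul(-1, k), Mul(2, I, Pow(2, Rational(1, 2)))))
Add(Add(168416, Function('f')(402)), Add(Mul(Function('c')(10, -2), 44), -179)) = Add(Add(168416, Add(27346, Pow(402, 2), Mul(347, 402))), Add(Mul(Add(Mul(-1, -2), Mul(2, I, Pow(2, Rational(1, 2)))), 44), -179)) = Add(Add(168416, Add(27346, 161604, 139494)), Add(Mul(Add(2, Mul(2, I, Pow(2, Rational(1, 2)))), 44), -179)) = Add(Add(168416, 328444), Add(Add(88, Mul(88, I, Pow(2, Rational(1, 2)))), -179)) = Add(496860, Add(-91, Mul(88, I, Pow(2, Rational(1, 2))))) = Add(496769, Mul(88, I, Pow(2, Rational(1, 2))))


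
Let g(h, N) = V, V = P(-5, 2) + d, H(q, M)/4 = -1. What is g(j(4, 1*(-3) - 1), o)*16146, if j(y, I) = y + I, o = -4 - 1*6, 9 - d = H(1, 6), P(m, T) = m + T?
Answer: 161460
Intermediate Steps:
P(m, T) = T + m
H(q, M) = -4 (H(q, M) = 4*(-1) = -4)
d = 13 (d = 9 - 1*(-4) = 9 + 4 = 13)
o = -10 (o = -4 - 6 = -10)
j(y, I) = I + y
V = 10 (V = (2 - 5) + 13 = -3 + 13 = 10)
g(h, N) = 10
g(j(4, 1*(-3) - 1), o)*16146 = 10*16146 = 161460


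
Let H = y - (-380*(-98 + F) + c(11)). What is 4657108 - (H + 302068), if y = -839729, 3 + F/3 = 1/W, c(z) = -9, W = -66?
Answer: 57589810/11 ≈ 5.2354e+6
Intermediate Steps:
F = -199/22 (F = -9 + 3/(-66) = -9 + 3*(-1/66) = -9 - 1/22 = -199/22 ≈ -9.0455)
H = -9684370/11 (H = -839729 - (-380*(-98 - 199/22) - 9) = -839729 - (-380*(-2355/22) - 9) = -839729 - (447450/11 - 9) = -839729 - 1*447351/11 = -839729 - 447351/11 = -9684370/11 ≈ -8.8040e+5)
4657108 - (H + 302068) = 4657108 - (-9684370/11 + 302068) = 4657108 - 1*(-6361622/11) = 4657108 + 6361622/11 = 57589810/11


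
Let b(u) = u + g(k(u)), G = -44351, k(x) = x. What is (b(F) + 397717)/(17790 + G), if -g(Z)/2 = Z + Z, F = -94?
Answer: -397999/26561 ≈ -14.984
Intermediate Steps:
g(Z) = -4*Z (g(Z) = -2*(Z + Z) = -4*Z)
b(u) = -3*u (b(u) = u - 4*u = -3*u)
(b(F) + 397717)/(17790 + G) = (-3*(-94) + 397717)/(17790 - 44351) = (282 + 397717)/(-26561) = 397999*(-1/26561) = -397999/26561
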